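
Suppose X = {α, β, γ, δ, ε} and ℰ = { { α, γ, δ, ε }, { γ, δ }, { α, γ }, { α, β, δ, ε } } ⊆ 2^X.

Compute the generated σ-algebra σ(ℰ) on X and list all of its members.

Take S₀ = ℰ ∪ {∅, X} = { ∅, { α, γ }, { γ, δ }, { α, β, δ, ε }, { α, γ, δ, ε }, X }.
Iteration 1 (5 new):
  { β }  = ᶜ of { α, γ, δ, ε }
  { γ }  = ᶜ of { α, β, δ, ε }
  { α, β, ε }  = ᶜ of { γ, δ }
  { α, γ, δ }  = { γ, δ } ∪ { α, γ }
  { β, δ, ε }  = ᶜ of { α, γ }
  [11 total]
Iteration 2: 7 new —
  { β, γ }  = { β } ∪ { γ }
  { β, ε }  = ᶜ of { α, γ, δ }
  { α, β, γ }  = { β } ∪ { α, γ }
  { β, γ, δ }  = { γ, δ } ∪ { β }
  { α, β, γ, δ }  = { β } ∪ { α, γ, δ }
  { α, β, γ, ε }  = { γ } ∪ { α, β, ε }
  { β, γ, δ, ε }  = { γ, δ } ∪ { β, δ, ε }
  [18 total]
Iteration 3: 7 new —
  { α }  = ᶜ of { β, γ, δ, ε }
  { δ }  = ᶜ of { α, β, γ, ε }
  { ε }  = ᶜ of { α, β, γ, δ }
  { α, ε }  = ᶜ of { β, γ, δ }
  { δ, ε }  = ᶜ of { α, β, γ }
  { α, δ, ε }  = ᶜ of { β, γ }
  { β, γ, ε }  = { γ } ∪ { β, ε }
  [25 total]
Iteration 4 (6 new):
  { α, β }  = { β } ∪ { α }
  { α, δ }  = ᶜ of { β, γ, ε }
  { β, δ }  = { β } ∪ { δ }
  { γ, ε }  = { ε } ∪ { γ }
  { α, γ, ε }  = { ε } ∪ { α, γ }
  { γ, δ, ε }  = { γ, δ } ∪ { ε }
  [31 total]
Iteration 5: 1 new —
  { α, β, δ }  = ᶜ of { γ, ε }
  [32 total]
Iteration 6: no new sets; the family is a σ-algebra.

σ(ℰ) = { ∅, { α }, { β }, { γ }, { δ }, { ε }, { α, β }, { α, γ }, { α, δ }, { α, ε }, { β, γ }, { β, δ }, { β, ε }, { γ, δ }, { γ, ε }, { δ, ε }, { α, β, γ }, { α, β, δ }, { α, β, ε }, { α, γ, δ }, { α, γ, ε }, { α, δ, ε }, { β, γ, δ }, { β, γ, ε }, { β, δ, ε }, { γ, δ, ε }, { α, β, γ, δ }, { α, β, γ, ε }, { α, β, δ, ε }, { α, γ, δ, ε }, { β, γ, δ, ε }, X }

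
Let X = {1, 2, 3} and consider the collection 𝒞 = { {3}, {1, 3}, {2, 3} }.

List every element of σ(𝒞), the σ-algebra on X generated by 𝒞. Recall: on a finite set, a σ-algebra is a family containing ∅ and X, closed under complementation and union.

Start: 𝒞 ∪ {∅, X} = { {}, {3}, {1, 3}, {2, 3}, X }.
Iteration 1: 3 new —
  {1}  = ᶜ of {2, 3}
  {2}  = ᶜ of {1, 3}
  {1, 2}  = ᶜ of {3}
  (now 8)
Iteration 2: closed — nothing new.

σ(𝒞) = { {}, {1}, {2}, {3}, {1, 2}, {1, 3}, {2, 3}, X }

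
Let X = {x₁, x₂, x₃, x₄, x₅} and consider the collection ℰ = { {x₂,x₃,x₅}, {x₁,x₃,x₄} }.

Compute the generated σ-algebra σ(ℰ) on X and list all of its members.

σ(ℰ) = { {}, {x₃}, {x₁,x₄}, {x₂,x₅}, {x₁,x₃,x₄}, {x₂,x₃,x₅}, {x₁,x₂,x₄,x₅}, X }

Working:
Begin from { {}, {x₁,x₃,x₄}, {x₂,x₃,x₅}, X } (that is, ℰ plus ∅ and X).
Iteration 1 (2 new):
  {x₁,x₄}  = ᶜ of {x₂,x₃,x₅}
  {x₂,x₅}  = ᶜ of {x₁,x₃,x₄}
  (now 6)
Iteration 2: +1 →
  {x₁,x₂,x₄,x₅}  = {x₂,x₅} ∪ {x₁,x₄}
  (now 7)
Iteration 3 adds 1:
  {x₃}  = ᶜ of {x₁,x₂,x₄,x₅}
  (now 8)
Iteration 4: closed — nothing new.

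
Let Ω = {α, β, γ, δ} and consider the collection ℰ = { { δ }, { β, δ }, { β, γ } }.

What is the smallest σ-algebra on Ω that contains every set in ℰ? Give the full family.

σ(ℰ) (16 sets): { ∅, { α }, { β }, { γ }, { δ }, { α, β }, { α, γ }, { α, δ }, { β, γ }, { β, δ }, { γ, δ }, { α, β, γ }, { α, β, δ }, { α, γ, δ }, { β, γ, δ }, Ω }

Derivation:
Begin from { ∅, { δ }, { β, γ }, { β, δ }, Ω } (that is, ℰ plus ∅ and Ω).
Step 1 (4 new):
  { α, γ }  = { β, δ }ᶜ
  { α, δ }  = { β, γ }ᶜ
  { α, β, γ }  = { δ }ᶜ
  { β, γ, δ }  = { β, γ } ∪ { δ }
Step 2: +3 →
  { α }  = { β, γ, δ }ᶜ
  { α, β, δ }  = { α, δ } ∪ { β, δ }
  { α, γ, δ }  = { α, δ } ∪ { α, γ }
Step 3: +2 →
  { β }  = { α, γ, δ }ᶜ
  { γ }  = { α, β, δ }ᶜ
Step 4 (2 new):
  { α, β }  = { β } ∪ { α }
  { γ, δ }  = { γ } ∪ { δ }
After Step 5 the family is unchanged; done.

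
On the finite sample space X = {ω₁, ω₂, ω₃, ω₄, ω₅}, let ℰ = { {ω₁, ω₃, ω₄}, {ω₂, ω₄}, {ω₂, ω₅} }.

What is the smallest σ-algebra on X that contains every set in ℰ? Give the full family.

Seed the family with ℰ together with ∅ and X: { ∅, {ω₂, ω₄}, {ω₂, ω₅}, {ω₁, ω₃, ω₄}, X }.
Step 1 adds 3:
  {ω₁, ω₃, ω₅}  = X∖{ω₂, ω₄}
  {ω₂, ω₄, ω₅}  = {ω₂, ω₅} ∪ {ω₂, ω₄}
  {ω₁, ω₂, ω₃, ω₄}  = {ω₁, ω₃, ω₄} ∪ {ω₂, ω₄}
  [8 total]
Step 2: +4 →
  {ω₅}  = X∖{ω₁, ω₂, ω₃, ω₄}
  {ω₁, ω₃}  = X∖{ω₂, ω₄, ω₅}
  {ω₁, ω₂, ω₃, ω₅}  = {ω₁, ω₃, ω₅} ∪ {ω₂, ω₅}
  {ω₁, ω₃, ω₄, ω₅}  = {ω₁, ω₃, ω₅} ∪ {ω₁, ω₃, ω₄}
  [12 total]
Step 3. New:
  {ω₂}  = X∖{ω₁, ω₃, ω₄, ω₅}
  {ω₄}  = X∖{ω₁, ω₂, ω₃, ω₅}
  [14 total]
Step 4: +2 →
  {ω₄, ω₅}  = {ω₄} ∪ {ω₅}
  {ω₁, ω₂, ω₃}  = {ω₁, ω₃} ∪ {ω₂}
  [16 total]
Step 5: closed — nothing new.

|σ(ℰ)| = 16.  σ(ℰ) = { ∅, {ω₂}, {ω₄}, {ω₅}, {ω₁, ω₃}, {ω₂, ω₄}, {ω₂, ω₅}, {ω₄, ω₅}, {ω₁, ω₂, ω₃}, {ω₁, ω₃, ω₄}, {ω₁, ω₃, ω₅}, {ω₂, ω₄, ω₅}, {ω₁, ω₂, ω₃, ω₄}, {ω₁, ω₂, ω₃, ω₅}, {ω₁, ω₃, ω₄, ω₅}, X }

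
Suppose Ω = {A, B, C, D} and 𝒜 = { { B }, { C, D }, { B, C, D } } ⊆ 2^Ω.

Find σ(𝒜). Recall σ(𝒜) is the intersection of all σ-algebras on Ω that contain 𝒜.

|σ(𝒜)| = 8.  σ(𝒜) = { ∅, { A }, { B }, { A, B }, { C, D }, { A, C, D }, { B, C, D }, Ω }

Check:
Begin from { ∅, { B }, { C, D }, { B, C, D }, Ω } (that is, 𝒜 plus ∅ and Ω).
Step 1 adds 3:
  { A }  = complement { B, C, D }
  { A, B }  = complement { C, D }
  { A, C, D }  = complement { B }
  (now 8)
Step 2: closed — nothing new.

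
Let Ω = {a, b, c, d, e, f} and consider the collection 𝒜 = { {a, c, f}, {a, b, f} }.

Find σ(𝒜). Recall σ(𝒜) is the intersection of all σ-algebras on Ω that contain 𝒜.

Seed the family with 𝒜 together with ∅ and Ω: { ∅, {a, b, f}, {a, c, f}, Ω }.
Step 1 adds 3:
  {b, d, e}  = Ω∖{a, c, f}
  {c, d, e}  = Ω∖{a, b, f}
  {a, b, c, f}  = {a, c, f} ∪ {a, b, f}
  [7 total]
Step 2: 4 new —
  {d, e}  = Ω∖{a, b, c, f}
  {b, c, d, e}  = {c, d, e} ∪ {b, d, e}
  {a, b, d, e, f}  = {a, b, f} ∪ {b, d, e}
  {a, c, d, e, f}  = {c, d, e} ∪ {a, c, f}
  [11 total]
Step 3: +3 →
  {b}  = Ω∖{a, c, d, e, f}
  {c}  = Ω∖{a, b, d, e, f}
  {a, f}  = Ω∖{b, c, d, e}
  [14 total]
Step 4. New:
  {b, c}  = {c} ∪ {b}
  {a, d, e, f}  = {d, e} ∪ {a, f}
  [16 total]
Step 5: no new sets; the family is a σ-algebra.

Hence σ(𝒜) has 16 members: { ∅, {b}, {c}, {a, f}, {b, c}, {d, e}, {a, b, f}, {a, c, f}, {b, d, e}, {c, d, e}, {a, b, c, f}, {a, d, e, f}, {b, c, d, e}, {a, b, d, e, f}, {a, c, d, e, f}, Ω }.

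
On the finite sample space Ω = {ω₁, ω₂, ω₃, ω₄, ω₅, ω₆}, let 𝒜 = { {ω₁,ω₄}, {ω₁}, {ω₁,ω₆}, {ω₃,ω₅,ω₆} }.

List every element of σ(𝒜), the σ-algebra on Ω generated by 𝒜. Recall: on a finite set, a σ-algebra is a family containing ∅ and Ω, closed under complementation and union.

Initial family (6 sets): { {}, {ω₁}, {ω₁,ω₄}, {ω₁,ω₆}, {ω₃,ω₅,ω₆}, Ω }.
Step 1. New:
  {ω₁,ω₂,ω₄}  = complement {ω₃,ω₅,ω₆}
  {ω₁,ω₄,ω₆}  = {ω₁,ω₄} ∪ {ω₁,ω₆}
  {ω₁,ω₃,ω₅,ω₆}  = {ω₃,ω₅,ω₆} ∪ {ω₁,ω₆}
  {ω₂,ω₃,ω₄,ω₅}  = complement {ω₁,ω₆}
  {ω₂,ω₃,ω₅,ω₆}  = complement {ω₁,ω₄}
  {ω₁,ω₃,ω₄,ω₅,ω₆}  = {ω₁,ω₄} ∪ {ω₃,ω₅,ω₆}
  {ω₂,ω₃,ω₄,ω₅,ω₆}  = complement {ω₁}
  |family| = 13
Step 2: +6 →
  {ω₂}  = complement {ω₁,ω₃,ω₄,ω₅,ω₆}
  {ω₂,ω₄}  = complement {ω₁,ω₃,ω₅,ω₆}
  {ω₂,ω₃,ω₅}  = complement {ω₁,ω₄,ω₆}
  {ω₁,ω₂,ω₄,ω₆}  = {ω₁,ω₆} ∪ {ω₁,ω₂,ω₄}
  {ω₁,ω₂,ω₃,ω₄,ω₅}  = {ω₂,ω₃,ω₄,ω₅} ∪ {ω₁,ω₂,ω₄}
  {ω₁,ω₂,ω₃,ω₅,ω₆}  = {ω₁,ω₃,ω₅,ω₆} ∪ {ω₂,ω₃,ω₅,ω₆}
  |family| = 19
Step 3 adds 6:
  {ω₄}  = complement {ω₁,ω₂,ω₃,ω₅,ω₆}
  {ω₆}  = complement {ω₁,ω₂,ω₃,ω₄,ω₅}
  {ω₁,ω₂}  = {ω₂} ∪ {ω₁}
  {ω₃,ω₅}  = complement {ω₁,ω₂,ω₄,ω₆}
  {ω₁,ω₂,ω₆}  = {ω₁,ω₆} ∪ {ω₂}
  {ω₁,ω₂,ω₃,ω₅}  = {ω₂,ω₃,ω₅} ∪ {ω₁}
  |family| = 25
Step 4. New:
  {ω₂,ω₆}  = {ω₂} ∪ {ω₆}
  {ω₄,ω₆}  = complement {ω₁,ω₂,ω₃,ω₅}
  {ω₁,ω₃,ω₅}  = {ω₁} ∪ {ω₃,ω₅}
  {ω₂,ω₄,ω₆}  = {ω₆} ∪ {ω₂,ω₄}
  {ω₃,ω₄,ω₅}  = complement {ω₁,ω₂,ω₆}
  {ω₁,ω₃,ω₄,ω₅}  = {ω₁,ω₄} ∪ {ω₃,ω₅}
  {ω₃,ω₄,ω₅,ω₆}  = complement {ω₁,ω₂}
  |family| = 32
Step 5: closed — nothing new.

Therefore σ(𝒜) = { {}, {ω₁}, {ω₂}, {ω₄}, {ω₆}, {ω₁,ω₂}, {ω₁,ω₄}, {ω₁,ω₆}, {ω₂,ω₄}, {ω₂,ω₆}, {ω₃,ω₅}, {ω₄,ω₆}, {ω₁,ω₂,ω₄}, {ω₁,ω₂,ω₆}, {ω₁,ω₃,ω₅}, {ω₁,ω₄,ω₆}, {ω₂,ω₃,ω₅}, {ω₂,ω₄,ω₆}, {ω₃,ω₄,ω₅}, {ω₃,ω₅,ω₆}, {ω₁,ω₂,ω₃,ω₅}, {ω₁,ω₂,ω₄,ω₆}, {ω₁,ω₃,ω₄,ω₅}, {ω₁,ω₃,ω₅,ω₆}, {ω₂,ω₃,ω₄,ω₅}, {ω₂,ω₃,ω₅,ω₆}, {ω₃,ω₄,ω₅,ω₆}, {ω₁,ω₂,ω₃,ω₄,ω₅}, {ω₁,ω₂,ω₃,ω₅,ω₆}, {ω₁,ω₃,ω₄,ω₅,ω₆}, {ω₂,ω₃,ω₄,ω₅,ω₆}, Ω } (|σ(𝒜)| = 32).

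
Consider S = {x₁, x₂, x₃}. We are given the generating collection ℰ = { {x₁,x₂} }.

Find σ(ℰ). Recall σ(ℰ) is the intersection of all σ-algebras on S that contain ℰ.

Take S₀ = ℰ ∪ {∅, S} = { {}, {x₁,x₂}, S }.
Round 1: 1 new —
  {x₃}  = complement {x₁,x₂}
  [4 total]
Round 2: closed — nothing new.

|σ(ℰ)| = 4.  σ(ℰ) = { {}, {x₃}, {x₁,x₂}, S }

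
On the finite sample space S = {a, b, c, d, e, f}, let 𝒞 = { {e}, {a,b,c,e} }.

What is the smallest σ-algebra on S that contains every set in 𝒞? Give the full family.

Take S₀ = 𝒞 ∪ {∅, S} = { {}, {e}, {a,b,c,e}, S }.
Step 1: +2 →
  {d,f}  = complement {a,b,c,e}
  {a,b,c,d,f}  = complement {e}
  (now 6)
Step 2 (1 new):
  {d,e,f}  = {d,f} ∪ {e}
  (now 7)
Step 3. New:
  {a,b,c}  = complement {d,e,f}
  (now 8)
Step 4 adds nothing — fixpoint reached.

|σ(𝒞)| = 8.  σ(𝒞) = { {}, {e}, {d,f}, {a,b,c}, {d,e,f}, {a,b,c,e}, {a,b,c,d,f}, S }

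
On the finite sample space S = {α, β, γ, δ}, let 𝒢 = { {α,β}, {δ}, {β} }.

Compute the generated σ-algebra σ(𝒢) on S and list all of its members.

Begin from { {}, {β}, {δ}, {α,β}, S } (that is, 𝒢 plus ∅ and S).
Step 1: 5 new —
  {β,δ}  = {δ} ∪ {β}
  {γ,δ}  = S∖{α,β}
  {α,β,γ}  = S∖{δ}
  {α,β,δ}  = {α,β} ∪ {δ}
  {α,γ,δ}  = S∖{β}
  [10 total]
Step 2: 3 new —
  {γ}  = S∖{α,β,δ}
  {α,γ}  = S∖{β,δ}
  {β,γ,δ}  = {γ,δ} ∪ {β}
  [13 total]
Step 3: 2 new —
  {α}  = S∖{β,γ,δ}
  {β,γ}  = {γ} ∪ {β}
  [15 total]
Step 4: 1 new —
  {α,δ}  = S∖{β,γ}
  [16 total]
After Step 5 the family is unchanged; done.

Hence σ(𝒢) has 16 members: { {}, {α}, {β}, {γ}, {δ}, {α,β}, {α,γ}, {α,δ}, {β,γ}, {β,δ}, {γ,δ}, {α,β,γ}, {α,β,δ}, {α,γ,δ}, {β,γ,δ}, S }.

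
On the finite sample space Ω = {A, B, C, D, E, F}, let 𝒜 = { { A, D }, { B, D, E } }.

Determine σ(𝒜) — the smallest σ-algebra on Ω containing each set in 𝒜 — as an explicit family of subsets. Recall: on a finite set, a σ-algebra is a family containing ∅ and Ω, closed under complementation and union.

Take S₀ = 𝒜 ∪ {∅, Ω} = { {  }, { A, D }, { B, D, E }, Ω }.
Iteration 1 adds 3:
  { A, C, F }  = Ω∖{ B, D, E }
  { A, B, D, E }  = { B, D, E } ∪ { A, D }
  { B, C, E, F }  = Ω∖{ A, D }
  — 7 sets.
Iteration 2. New:
  { C, F }  = Ω∖{ A, B, D, E }
  { A, C, D, F }  = { A, D } ∪ { A, C, F }
  { A, B, C, E, F }  = { A, C, F } ∪ { B, C, E, F }
  { B, C, D, E, F }  = { B, C, E, F } ∪ { B, D, E }
  — 11 sets.
Iteration 3: 3 new —
  { A }  = Ω∖{ B, C, D, E, F }
  { D }  = Ω∖{ A, B, C, E, F }
  { B, E }  = Ω∖{ A, C, D, F }
  — 14 sets.
Iteration 4: +2 →
  { A, B, E }  = { B, E } ∪ { A }
  { C, D, F }  = { C, F } ∪ { D }
  — 16 sets.
Iteration 5: already closed under ᶜ and ∪.

Therefore σ(𝒜) = { {  }, { A }, { D }, { A, D }, { B, E }, { C, F }, { A, B, E }, { A, C, F }, { B, D, E }, { C, D, F }, { A, B, D, E }, { A, C, D, F }, { B, C, E, F }, { A, B, C, E, F }, { B, C, D, E, F }, Ω } (|σ(𝒜)| = 16).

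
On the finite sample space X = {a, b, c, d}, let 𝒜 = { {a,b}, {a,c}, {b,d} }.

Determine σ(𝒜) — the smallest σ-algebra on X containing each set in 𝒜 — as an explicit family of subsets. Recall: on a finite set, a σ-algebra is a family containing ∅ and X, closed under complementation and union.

|σ(𝒜)| = 16.  σ(𝒜) = { {}, {a}, {b}, {c}, {d}, {a,b}, {a,c}, {a,d}, {b,c}, {b,d}, {c,d}, {a,b,c}, {a,b,d}, {a,c,d}, {b,c,d}, X }

Working:
Initial family (5 sets): { {}, {a,b}, {a,c}, {b,d}, X }.
Round 1. New:
  {c,d}  = ᶜ of {a,b}
  {a,b,c}  = {a,b} ∪ {a,c}
  {a,b,d}  = {a,b} ∪ {b,d}
Round 2: 4 new —
  {c}  = ᶜ of {a,b,d}
  {d}  = ᶜ of {a,b,c}
  {a,c,d}  = {c,d} ∪ {a,c}
  {b,c,d}  = {c,d} ∪ {b,d}
Round 3: 2 new —
  {a}  = ᶜ of {b,c,d}
  {b}  = ᶜ of {a,c,d}
Round 4 adds 2:
  {a,d}  = {d} ∪ {a}
  {b,c}  = {c} ∪ {b}
After Round 5 the family is unchanged; done.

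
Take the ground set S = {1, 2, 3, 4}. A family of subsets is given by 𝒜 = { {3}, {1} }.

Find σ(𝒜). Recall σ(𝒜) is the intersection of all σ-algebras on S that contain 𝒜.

Start: 𝒜 ∪ {∅, S} = { {}, {1}, {3}, S }.
Round 1 adds 3:
  {1,3}  = {3} ∪ {1}
  {1,2,4}  = {3}ᶜ
  {2,3,4}  = {1}ᶜ
  |family| = 7
Round 2 adds 1:
  {2,4}  = {1,3}ᶜ
  |family| = 8
Round 3: no new sets; the family is a σ-algebra.

Hence σ(𝒜) has 8 members: { {}, {1}, {3}, {1,3}, {2,4}, {1,2,4}, {2,3,4}, S }.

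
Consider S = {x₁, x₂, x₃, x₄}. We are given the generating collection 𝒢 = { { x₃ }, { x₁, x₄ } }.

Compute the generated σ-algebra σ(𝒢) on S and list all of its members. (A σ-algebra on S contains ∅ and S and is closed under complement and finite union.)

σ(𝒢) = { {}, { x₂ }, { x₃ }, { x₁, x₄ }, { x₂, x₃ }, { x₁, x₂, x₄ }, { x₁, x₃, x₄ }, S }

Working:
Initial family (4 sets): { {}, { x₃ }, { x₁, x₄ }, S }.
Round 1 adds 3:
  { x₂, x₃ }  = ᶜ of { x₁, x₄ }
  { x₁, x₂, x₄ }  = ᶜ of { x₃ }
  { x₁, x₃, x₄ }  = { x₃ } ∪ { x₁, x₄ }
  (now 7)
Round 2: 1 new —
  { x₂ }  = ᶜ of { x₁, x₃, x₄ }
  (now 8)
Round 3: already closed under ᶜ and ∪.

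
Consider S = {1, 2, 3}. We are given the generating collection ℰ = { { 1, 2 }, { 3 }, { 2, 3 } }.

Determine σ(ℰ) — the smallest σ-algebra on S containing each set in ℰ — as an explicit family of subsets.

Begin from { {  }, { 3 }, { 1, 2 }, { 2, 3 }, S } (that is, ℰ plus ∅ and S).
Pass 1: +1 →
  { 1 }  = S∖{ 2, 3 }
  [6 total]
Pass 2. New:
  { 1, 3 }  = { 3 } ∪ { 1 }
  [7 total]
Pass 3 adds 1:
  { 2 }  = S∖{ 1, 3 }
  [8 total]
Pass 4: stable.

|σ(ℰ)| = 8.  σ(ℰ) = { {  }, { 1 }, { 2 }, { 3 }, { 1, 2 }, { 1, 3 }, { 2, 3 }, S }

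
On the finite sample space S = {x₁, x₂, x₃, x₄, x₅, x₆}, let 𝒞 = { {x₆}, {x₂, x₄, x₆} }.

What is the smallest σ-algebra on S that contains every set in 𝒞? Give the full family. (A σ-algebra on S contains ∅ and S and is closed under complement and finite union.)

Take S₀ = 𝒞 ∪ {∅, S} = { {}, {x₆}, {x₂, x₄, x₆}, S }.
Iteration 1. New:
  {x₁, x₃, x₅}  = {x₂, x₄, x₆}ᶜ
  {x₁, x₂, x₃, x₄, x₅}  = {x₆}ᶜ
Iteration 2: 1 new —
  {x₁, x₃, x₅, x₆}  = {x₁, x₃, x₅} ∪ {x₆}
Iteration 3: +1 →
  {x₂, x₄}  = {x₁, x₃, x₅, x₆}ᶜ
After Iteration 4 the family is unchanged; done.

|σ(𝒞)| = 8.  σ(𝒞) = { {}, {x₆}, {x₂, x₄}, {x₁, x₃, x₅}, {x₂, x₄, x₆}, {x₁, x₃, x₅, x₆}, {x₁, x₂, x₃, x₄, x₅}, S }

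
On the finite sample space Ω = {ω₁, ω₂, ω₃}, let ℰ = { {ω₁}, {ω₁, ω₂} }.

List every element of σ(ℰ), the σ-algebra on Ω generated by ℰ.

Answer: σ(ℰ) = { {}, {ω₁}, {ω₂}, {ω₃}, {ω₁, ω₂}, {ω₁, ω₃}, {ω₂, ω₃}, Ω }

Check:
Initial family (4 sets): { {}, {ω₁}, {ω₁, ω₂}, Ω }.
Step 1 adds 2:
  {ω₃}  = ᶜ of {ω₁, ω₂}
  {ω₂, ω₃}  = ᶜ of {ω₁}
  — 6 sets.
Step 2: 1 new —
  {ω₁, ω₃}  = {ω₃} ∪ {ω₁}
  — 7 sets.
Step 3 (1 new):
  {ω₂}  = ᶜ of {ω₁, ω₃}
  — 8 sets.
Step 4: stable.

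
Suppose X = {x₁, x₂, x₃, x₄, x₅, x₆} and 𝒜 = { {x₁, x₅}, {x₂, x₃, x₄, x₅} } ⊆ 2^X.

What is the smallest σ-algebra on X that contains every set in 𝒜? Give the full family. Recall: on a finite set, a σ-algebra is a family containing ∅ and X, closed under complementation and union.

|σ(𝒜)| = 16.  σ(𝒜) = { ∅, {x₁}, {x₅}, {x₆}, {x₁, x₅}, {x₁, x₆}, {x₅, x₆}, {x₁, x₅, x₆}, {x₂, x₃, x₄}, {x₁, x₂, x₃, x₄}, {x₂, x₃, x₄, x₅}, {x₂, x₃, x₄, x₆}, {x₁, x₂, x₃, x₄, x₅}, {x₁, x₂, x₃, x₄, x₆}, {x₂, x₃, x₄, x₅, x₆}, X }

Check:
Initial family (4 sets): { ∅, {x₁, x₅}, {x₂, x₃, x₄, x₅}, X }.
Iteration 1. New:
  {x₁, x₆}  = ᶜ of {x₂, x₃, x₄, x₅}
  {x₂, x₃, x₄, x₆}  = ᶜ of {x₁, x₅}
  {x₁, x₂, x₃, x₄, x₅}  = {x₂, x₃, x₄, x₅} ∪ {x₁, x₅}
Iteration 2. New:
  {x₆}  = ᶜ of {x₁, x₂, x₃, x₄, x₅}
  {x₁, x₅, x₆}  = {x₁, x₅} ∪ {x₁, x₆}
  {x₁, x₂, x₃, x₄, x₆}  = {x₂, x₃, x₄, x₆} ∪ {x₁, x₆}
  {x₂, x₃, x₄, x₅, x₆}  = {x₂, x₃, x₄, x₆} ∪ {x₂, x₃, x₄, x₅}
Iteration 3 (3 new):
  {x₁}  = ᶜ of {x₂, x₃, x₄, x₅, x₆}
  {x₅}  = ᶜ of {x₁, x₂, x₃, x₄, x₆}
  {x₂, x₃, x₄}  = ᶜ of {x₁, x₅, x₆}
Iteration 4 adds 2:
  {x₅, x₆}  = {x₆} ∪ {x₅}
  {x₁, x₂, x₃, x₄}  = {x₂, x₃, x₄} ∪ {x₁}
After Iteration 5 the family is unchanged; done.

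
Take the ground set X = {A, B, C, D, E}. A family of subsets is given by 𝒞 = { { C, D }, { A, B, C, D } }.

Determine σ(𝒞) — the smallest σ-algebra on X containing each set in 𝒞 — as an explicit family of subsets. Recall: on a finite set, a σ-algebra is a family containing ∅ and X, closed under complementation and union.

Take S₀ = 𝒞 ∪ {∅, X} = { {}, { C, D }, { A, B, C, D }, X }.
Round 1 (2 new):
  { E }  = { A, B, C, D }ᶜ
  { A, B, E }  = { C, D }ᶜ
  — 6 sets.
Round 2 adds 1:
  { C, D, E }  = { C, D } ∪ { E }
  — 7 sets.
Round 3: 1 new —
  { A, B }  = { C, D, E }ᶜ
  — 8 sets.
After Round 4 the family is unchanged; done.

σ(𝒞) = { {}, { E }, { A, B }, { C, D }, { A, B, E }, { C, D, E }, { A, B, C, D }, X }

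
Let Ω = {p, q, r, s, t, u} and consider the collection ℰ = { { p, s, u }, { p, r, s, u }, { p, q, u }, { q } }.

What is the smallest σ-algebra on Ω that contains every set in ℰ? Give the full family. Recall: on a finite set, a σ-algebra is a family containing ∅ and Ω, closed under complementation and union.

σ(ℰ) (32 sets): { ∅, { q }, { r }, { s }, { t }, { p, u }, { q, r }, { q, s }, { q, t }, { r, s }, { r, t }, { s, t }, { p, q, u }, { p, r, u }, { p, s, u }, { p, t, u }, { q, r, s }, { q, r, t }, { q, s, t }, { r, s, t }, { p, q, r, u }, { p, q, s, u }, { p, q, t, u }, { p, r, s, u }, { p, r, t, u }, { p, s, t, u }, { q, r, s, t }, { p, q, r, s, u }, { p, q, r, t, u }, { p, q, s, t, u }, { p, r, s, t, u }, Ω }

Trace:
Start: ℰ ∪ {∅, Ω} = { ∅, { q }, { p, q, u }, { p, s, u }, { p, r, s, u }, Ω }.
Iteration 1: +6 →
  { q, t }  = complement { p, r, s, u }
  { q, r, t }  = complement { p, s, u }
  { r, s, t }  = complement { p, q, u }
  { p, q, s, u }  = { q } ∪ { p, s, u }
  { p, q, r, s, u }  = { p, r, s, u } ∪ { q }
  { p, r, s, t, u }  = complement { q }
  (now 12)
Iteration 2. New:
  { t }  = complement { p, q, r, s, u }
  { r, t }  = complement { p, q, s, u }
  { p, q, t, u }  = { q, t } ∪ { p, q, u }
  { q, r, s, t }  = { q, t } ∪ { r, s, t }
  { p, q, r, t, u }  = { q, r, t } ∪ { p, q, u }
  { p, q, s, t, u }  = { q, t } ∪ { p, q, s, u }
  (now 18)
Iteration 3: +5 →
  { r }  = complement { p, q, s, t, u }
  { s }  = complement { p, q, r, t, u }
  { p, u }  = complement { q, r, s, t }
  { r, s }  = complement { p, q, t, u }
  { p, s, t, u }  = { p, s, u } ∪ { t }
  (now 23)
Iteration 4: 9 new —
  { q, r }  = complement { p, s, t, u }
  { q, s }  = { q } ∪ { s }
  { s, t }  = { t } ∪ { s }
  { p, r, u }  = { p, u } ∪ { r }
  { p, t, u }  = { p, u } ∪ { t }
  { q, r, s }  = { r, s } ∪ { q }
  { q, s, t }  = { q, t } ∪ { s }
  { p, q, r, u }  = { r } ∪ { p, q, u }
  { p, r, t, u }  = { p, u } ∪ { r, t }
  (now 32)
Iteration 5: stable.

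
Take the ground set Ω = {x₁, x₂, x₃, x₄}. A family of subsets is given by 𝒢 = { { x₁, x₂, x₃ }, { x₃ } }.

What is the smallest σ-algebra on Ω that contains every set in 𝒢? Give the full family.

Take S₀ = 𝒢 ∪ {∅, Ω} = { {}, { x₃ }, { x₁, x₂, x₃ }, Ω }.
Round 1 adds 2:
  { x₄ }  = Ω∖{ x₁, x₂, x₃ }
  { x₁, x₂, x₄ }  = Ω∖{ x₃ }
  |family| = 6
Round 2 adds 1:
  { x₃, x₄ }  = { x₃ } ∪ { x₄ }
  |family| = 7
Round 3. New:
  { x₁, x₂ }  = Ω∖{ x₃, x₄ }
  |family| = 8
Round 4: stable.

|σ(𝒢)| = 8.  σ(𝒢) = { {}, { x₃ }, { x₄ }, { x₁, x₂ }, { x₃, x₄ }, { x₁, x₂, x₃ }, { x₁, x₂, x₄ }, Ω }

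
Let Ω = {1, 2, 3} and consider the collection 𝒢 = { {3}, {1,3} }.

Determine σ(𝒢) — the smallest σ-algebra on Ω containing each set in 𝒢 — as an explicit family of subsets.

Answer: σ(𝒢) = { ∅, {1}, {2}, {3}, {1,2}, {1,3}, {2,3}, Ω }

Working:
Begin from { ∅, {3}, {1,3}, Ω } (that is, 𝒢 plus ∅ and Ω).
Step 1: 2 new —
  {2}  = complement {1,3}
  {1,2}  = complement {3}
  (now 6)
Step 2: +1 →
  {2,3}  = {3} ∪ {2}
  (now 7)
Step 3: +1 →
  {1}  = complement {2,3}
  (now 8)
Step 4: closed — nothing new.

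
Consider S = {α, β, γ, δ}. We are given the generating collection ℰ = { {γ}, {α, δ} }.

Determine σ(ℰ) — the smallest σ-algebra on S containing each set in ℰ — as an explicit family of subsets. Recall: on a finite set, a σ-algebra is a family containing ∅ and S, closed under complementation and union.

Answer: σ(ℰ) = { {}, {β}, {γ}, {α, δ}, {β, γ}, {α, β, δ}, {α, γ, δ}, S }

Working:
Take S₀ = ℰ ∪ {∅, S} = { {}, {γ}, {α, δ}, S }.
Pass 1. New:
  {β, γ}  = {α, δ}ᶜ
  {α, β, δ}  = {γ}ᶜ
  {α, γ, δ}  = {γ} ∪ {α, δ}
  — 7 sets.
Pass 2: 1 new —
  {β}  = {α, γ, δ}ᶜ
  — 8 sets.
Pass 3 adds nothing — fixpoint reached.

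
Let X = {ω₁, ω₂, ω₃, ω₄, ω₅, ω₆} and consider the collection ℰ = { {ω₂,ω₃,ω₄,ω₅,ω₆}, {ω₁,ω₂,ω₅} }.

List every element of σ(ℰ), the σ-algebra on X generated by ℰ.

σ(ℰ) = { {}, {ω₁}, {ω₂,ω₅}, {ω₁,ω₂,ω₅}, {ω₃,ω₄,ω₆}, {ω₁,ω₃,ω₄,ω₆}, {ω₂,ω₃,ω₄,ω₅,ω₆}, X }

Check:
Start: ℰ ∪ {∅, X} = { {}, {ω₁,ω₂,ω₅}, {ω₂,ω₃,ω₄,ω₅,ω₆}, X }.
Round 1 (2 new):
  {ω₁}  = X∖{ω₂,ω₃,ω₄,ω₅,ω₆}
  {ω₃,ω₄,ω₆}  = X∖{ω₁,ω₂,ω₅}
  — 6 sets.
Round 2. New:
  {ω₁,ω₃,ω₄,ω₆}  = {ω₃,ω₄,ω₆} ∪ {ω₁}
  — 7 sets.
Round 3. New:
  {ω₂,ω₅}  = X∖{ω₁,ω₃,ω₄,ω₆}
  — 8 sets.
Round 4: stable.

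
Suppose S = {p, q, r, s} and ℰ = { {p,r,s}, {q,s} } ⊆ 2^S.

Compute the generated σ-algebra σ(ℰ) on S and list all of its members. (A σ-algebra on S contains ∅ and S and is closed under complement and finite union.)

σ(ℰ) = { {}, {q}, {s}, {p,r}, {q,s}, {p,q,r}, {p,r,s}, S }

Derivation:
Take S₀ = ℰ ∪ {∅, S} = { {}, {q,s}, {p,r,s}, S }.
Step 1: 2 new —
  {q}  = {p,r,s}ᶜ
  {p,r}  = {q,s}ᶜ
  |family| = 6
Step 2 adds 1:
  {p,q,r}  = {p,r} ∪ {q}
  |family| = 7
Step 3: 1 new —
  {s}  = {p,q,r}ᶜ
  |family| = 8
Step 4 adds nothing — fixpoint reached.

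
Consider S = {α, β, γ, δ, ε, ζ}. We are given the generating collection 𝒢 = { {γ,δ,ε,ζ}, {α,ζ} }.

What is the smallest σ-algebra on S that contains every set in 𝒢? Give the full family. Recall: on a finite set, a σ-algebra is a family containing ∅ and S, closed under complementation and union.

Initial family (4 sets): { {}, {α,ζ}, {γ,δ,ε,ζ}, S }.
Pass 1: 3 new —
  {α,β}  = {γ,δ,ε,ζ}ᶜ
  {β,γ,δ,ε}  = {α,ζ}ᶜ
  {α,γ,δ,ε,ζ}  = {γ,δ,ε,ζ} ∪ {α,ζ}
Pass 2 adds 4:
  {β}  = {α,γ,δ,ε,ζ}ᶜ
  {α,β,ζ}  = {α,β} ∪ {α,ζ}
  {α,β,γ,δ,ε}  = {α,β} ∪ {β,γ,δ,ε}
  {β,γ,δ,ε,ζ}  = {γ,δ,ε,ζ} ∪ {β,γ,δ,ε}
Pass 3: 3 new —
  {α}  = {β,γ,δ,ε,ζ}ᶜ
  {ζ}  = {α,β,γ,δ,ε}ᶜ
  {γ,δ,ε}  = {α,β,ζ}ᶜ
Pass 4: +2 →
  {β,ζ}  = {β} ∪ {ζ}
  {α,γ,δ,ε}  = {γ,δ,ε} ∪ {α}
Pass 5: no new sets; the family is a σ-algebra.

σ(𝒢) = { {}, {α}, {β}, {ζ}, {α,β}, {α,ζ}, {β,ζ}, {α,β,ζ}, {γ,δ,ε}, {α,γ,δ,ε}, {β,γ,δ,ε}, {γ,δ,ε,ζ}, {α,β,γ,δ,ε}, {α,γ,δ,ε,ζ}, {β,γ,δ,ε,ζ}, S }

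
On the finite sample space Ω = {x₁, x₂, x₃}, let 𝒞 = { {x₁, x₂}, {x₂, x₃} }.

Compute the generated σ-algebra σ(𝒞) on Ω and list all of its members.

σ(𝒞) = { {}, {x₁}, {x₂}, {x₃}, {x₁, x₂}, {x₁, x₃}, {x₂, x₃}, Ω }

Trace:
Begin from { {}, {x₁, x₂}, {x₂, x₃}, Ω } (that is, 𝒞 plus ∅ and Ω).
Pass 1: +2 →
  {x₁}  = Ω∖{x₂, x₃}
  {x₃}  = Ω∖{x₁, x₂}
Pass 2: 1 new —
  {x₁, x₃}  = {x₃} ∪ {x₁}
Pass 3 (1 new):
  {x₂}  = Ω∖{x₁, x₃}
Pass 4: closed — nothing new.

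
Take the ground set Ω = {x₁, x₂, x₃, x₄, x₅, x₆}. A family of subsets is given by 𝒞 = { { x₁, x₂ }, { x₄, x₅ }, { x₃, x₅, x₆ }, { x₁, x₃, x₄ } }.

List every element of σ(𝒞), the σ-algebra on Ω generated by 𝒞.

Take S₀ = 𝒞 ∪ {∅, Ω} = { {  }, { x₁, x₂ }, { x₄, x₅ }, { x₁, x₃, x₄ }, { x₃, x₅, x₆ }, Ω }.
Pass 1: +9 →
  { x₁, x₂, x₄ }  = ᶜ of { x₃, x₅, x₆ }
  { x₂, x₅, x₆ }  = ᶜ of { x₁, x₃, x₄ }
  { x₁, x₂, x₃, x₄ }  = { x₁, x₃, x₄ } ∪ { x₁, x₂ }
  { x₁, x₂, x₃, x₆ }  = ᶜ of { x₄, x₅ }
  { x₁, x₂, x₄, x₅ }  = { x₄, x₅ } ∪ { x₁, x₂ }
  { x₁, x₃, x₄, x₅ }  = { x₄, x₅ } ∪ { x₁, x₃, x₄ }
  { x₃, x₄, x₅, x₆ }  = ᶜ of { x₁, x₂ }
  { x₁, x₂, x₃, x₅, x₆ }  = { x₁, x₂ } ∪ { x₃, x₅, x₆ }
  { x₁, x₃, x₄, x₅, x₆ }  = { x₁, x₃, x₄ } ∪ { x₃, x₅, x₆ }
Pass 2. New:
  { x₂ }  = ᶜ of { x₁, x₃, x₄, x₅, x₆ }
  { x₄ }  = ᶜ of { x₁, x₂, x₃, x₅, x₆ }
  { x₂, x₆ }  = ᶜ of { x₁, x₃, x₄, x₅ }
  { x₃, x₆ }  = ᶜ of { x₁, x₂, x₄, x₅ }
  { x₅, x₆ }  = ᶜ of { x₁, x₂, x₃, x₄ }
  { x₁, x₂, x₅, x₆ }  = { x₁, x₂ } ∪ { x₂, x₅, x₆ }
  { x₂, x₃, x₅, x₆ }  = { x₂, x₅, x₆ } ∪ { x₃, x₅, x₆ }
  { x₂, x₄, x₅, x₆ }  = { x₂, x₅, x₆ } ∪ { x₄, x₅ }
  { x₁, x₂, x₃, x₄, x₅ }  = { x₁, x₂ } ∪ { x₁, x₃, x₄, x₅ }
  { x₁, x₂, x₃, x₄, x₆ }  = { x₁, x₂, x₃, x₆ } ∪ { x₁, x₂, x₄ }
  { x₁, x₂, x₄, x₅, x₆ }  = { x₂, x₅, x₆ } ∪ { x₁, x₂, x₄, x₅ }
  { x₂, x₃, x₄, x₅, x₆ }  = { x₃, x₄, x₅, x₆ } ∪ { x₂, x₅, x₆ }
Pass 3: +16 →
  { x₁ }  = ᶜ of { x₂, x₃, x₄, x₅, x₆ }
  { x₃ }  = ᶜ of { x₁, x₂, x₄, x₅, x₆ }
  { x₅ }  = ᶜ of { x₁, x₂, x₃, x₄, x₆ }
  { x₆ }  = ᶜ of { x₁, x₂, x₃, x₄, x₅ }
  { x₁, x₃ }  = ᶜ of { x₂, x₄, x₅, x₆ }
  { x₁, x₄ }  = ᶜ of { x₂, x₃, x₅, x₆ }
  { x₂, x₄ }  = { x₂ } ∪ { x₄ }
  { x₃, x₄ }  = ᶜ of { x₁, x₂, x₅, x₆ }
  { x₁, x₂, x₆ }  = { x₁, x₂ } ∪ { x₂, x₆ }
  { x₂, x₃, x₆ }  = { x₂ } ∪ { x₃, x₆ }
  { x₂, x₄, x₅ }  = { x₂ } ∪ { x₄, x₅ }
  { x₂, x₄, x₆ }  = { x₂, x₆ } ∪ { x₄ }
  { x₃, x₄, x₆ }  = { x₃, x₆ } ∪ { x₄ }
  { x₄, x₅, x₆ }  = { x₅, x₆ } ∪ { x₄, x₅ }
  { x₁, x₂, x₄, x₆ }  = { x₂, x₆ } ∪ { x₁, x₂, x₄ }
  { x₁, x₃, x₄, x₆ }  = { x₁, x₃, x₄ } ∪ { x₃, x₆ }
Pass 4: +19 →
  { x₁, x₅ }  = { x₁ } ∪ { x₅ }
  { x₁, x₆ }  = { x₁ } ∪ { x₆ }
  { x₂, x₃ }  = { x₂ } ∪ { x₃ }
  { x₂, x₅ }  = ᶜ of { x₁, x₃, x₄, x₆ }
  { x₃, x₅ }  = ᶜ of { x₁, x₂, x₄, x₆ }
  { x₄, x₆ }  = { x₄ } ∪ { x₆ }
  { x₁, x₂, x₃ }  = ᶜ of { x₄, x₅, x₆ }
  { x₁, x₂, x₅ }  = ᶜ of { x₃, x₄, x₆ }
  { x₁, x₃, x₅ }  = ᶜ of { x₂, x₄, x₆ }
  { x₁, x₃, x₆ }  = ᶜ of { x₂, x₄, x₅ }
  { x₁, x₄, x₅ }  = ᶜ of { x₂, x₃, x₆ }
  { x₁, x₄, x₆ }  = { x₁, x₄ } ∪ { x₆ }
  { x₁, x₅, x₆ }  = { x₁ } ∪ { x₅, x₆ }
  { x₂, x₃, x₄ }  = { x₃, x₄ } ∪ { x₂ }
  { x₃, x₄, x₅ }  = ᶜ of { x₁, x₂, x₆ }
  { x₁, x₃, x₅, x₆ }  = ᶜ of { x₂, x₄ }
  { x₁, x₄, x₅, x₆ }  = { x₄, x₅, x₆ } ∪ { x₁ }
  { x₂, x₃, x₄, x₅ }  = { x₃, x₄ } ∪ { x₂, x₄, x₅ }
  { x₂, x₃, x₄, x₆ }  = { x₂, x₄, x₆ } ∪ { x₃, x₄ }
Pass 5 adds 2:
  { x₂, x₃, x₅ }  = ᶜ of { x₁, x₄, x₆ }
  { x₁, x₂, x₃, x₅ }  = ᶜ of { x₄, x₆ }
Pass 6: stable.

Hence σ(𝒞) has 64 members: { {  }, { x₁ }, { x₂ }, { x₃ }, { x₄ }, { x₅ }, { x₆ }, { x₁, x₂ }, { x₁, x₃ }, { x₁, x₄ }, { x₁, x₅ }, { x₁, x₆ }, { x₂, x₃ }, { x₂, x₄ }, { x₂, x₅ }, { x₂, x₆ }, { x₃, x₄ }, { x₃, x₅ }, { x₃, x₆ }, { x₄, x₅ }, { x₄, x₆ }, { x₅, x₆ }, { x₁, x₂, x₃ }, { x₁, x₂, x₄ }, { x₁, x₂, x₅ }, { x₁, x₂, x₆ }, { x₁, x₃, x₄ }, { x₁, x₃, x₅ }, { x₁, x₃, x₆ }, { x₁, x₄, x₅ }, { x₁, x₄, x₆ }, { x₁, x₅, x₆ }, { x₂, x₃, x₄ }, { x₂, x₃, x₅ }, { x₂, x₃, x₆ }, { x₂, x₄, x₅ }, { x₂, x₄, x₆ }, { x₂, x₅, x₆ }, { x₃, x₄, x₅ }, { x₃, x₄, x₆ }, { x₃, x₅, x₆ }, { x₄, x₅, x₆ }, { x₁, x₂, x₃, x₄ }, { x₁, x₂, x₃, x₅ }, { x₁, x₂, x₃, x₆ }, { x₁, x₂, x₄, x₅ }, { x₁, x₂, x₄, x₆ }, { x₁, x₂, x₅, x₆ }, { x₁, x₃, x₄, x₅ }, { x₁, x₃, x₄, x₆ }, { x₁, x₃, x₅, x₆ }, { x₁, x₄, x₅, x₆ }, { x₂, x₃, x₄, x₅ }, { x₂, x₃, x₄, x₆ }, { x₂, x₃, x₅, x₆ }, { x₂, x₄, x₅, x₆ }, { x₃, x₄, x₅, x₆ }, { x₁, x₂, x₃, x₄, x₅ }, { x₁, x₂, x₃, x₄, x₆ }, { x₁, x₂, x₃, x₅, x₆ }, { x₁, x₂, x₄, x₅, x₆ }, { x₁, x₃, x₄, x₅, x₆ }, { x₂, x₃, x₄, x₅, x₆ }, Ω }.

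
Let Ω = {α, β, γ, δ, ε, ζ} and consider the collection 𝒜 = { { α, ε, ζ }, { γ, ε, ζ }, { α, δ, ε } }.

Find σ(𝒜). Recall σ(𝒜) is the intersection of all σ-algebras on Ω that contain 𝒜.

|σ(𝒜)| = 64.  σ(𝒜) = { {  }, { α }, { β }, { γ }, { δ }, { ε }, { ζ }, { α, β }, { α, γ }, { α, δ }, { α, ε }, { α, ζ }, { β, γ }, { β, δ }, { β, ε }, { β, ζ }, { γ, δ }, { γ, ε }, { γ, ζ }, { δ, ε }, { δ, ζ }, { ε, ζ }, { α, β, γ }, { α, β, δ }, { α, β, ε }, { α, β, ζ }, { α, γ, δ }, { α, γ, ε }, { α, γ, ζ }, { α, δ, ε }, { α, δ, ζ }, { α, ε, ζ }, { β, γ, δ }, { β, γ, ε }, { β, γ, ζ }, { β, δ, ε }, { β, δ, ζ }, { β, ε, ζ }, { γ, δ, ε }, { γ, δ, ζ }, { γ, ε, ζ }, { δ, ε, ζ }, { α, β, γ, δ }, { α, β, γ, ε }, { α, β, γ, ζ }, { α, β, δ, ε }, { α, β, δ, ζ }, { α, β, ε, ζ }, { α, γ, δ, ε }, { α, γ, δ, ζ }, { α, γ, ε, ζ }, { α, δ, ε, ζ }, { β, γ, δ, ε }, { β, γ, δ, ζ }, { β, γ, ε, ζ }, { β, δ, ε, ζ }, { γ, δ, ε, ζ }, { α, β, γ, δ, ε }, { α, β, γ, δ, ζ }, { α, β, γ, ε, ζ }, { α, β, δ, ε, ζ }, { α, γ, δ, ε, ζ }, { β, γ, δ, ε, ζ }, Ω }

Working:
Take S₀ = 𝒜 ∪ {∅, Ω} = { {  }, { α, δ, ε }, { α, ε, ζ }, { γ, ε, ζ }, Ω }.
Step 1 adds 6:
  { α, β, δ }  = ᶜ of { γ, ε, ζ }
  { β, γ, δ }  = ᶜ of { α, ε, ζ }
  { β, γ, ζ }  = ᶜ of { α, δ, ε }
  { α, γ, ε, ζ }  = { α, ε, ζ } ∪ { γ, ε, ζ }
  { α, δ, ε, ζ }  = { α, δ, ε } ∪ { α, ε, ζ }
  { α, γ, δ, ε, ζ }  = { α, δ, ε } ∪ { γ, ε, ζ }
  — 11 sets.
Step 2: 12 new —
  { β }  = ᶜ of { α, γ, δ, ε, ζ }
  { β, γ }  = ᶜ of { α, δ, ε, ζ }
  { β, δ }  = ᶜ of { α, γ, ε, ζ }
  { α, β, γ, δ }  = { β, γ, δ } ∪ { α, β, δ }
  { α, β, δ, ε }  = { α, δ, ε } ∪ { α, β, δ }
  { β, γ, δ, ζ }  = { β, γ, δ } ∪ { β, γ, ζ }
  { β, γ, ε, ζ }  = { β, γ, ζ } ∪ { γ, ε, ζ }
  { α, β, γ, δ, ε }  = { α, δ, ε } ∪ { β, γ, δ }
  { α, β, γ, δ, ζ }  = { β, γ, ζ } ∪ { α, β, δ }
  { α, β, γ, ε, ζ }  = { α, γ, ε, ζ } ∪ { β, γ, ζ }
  { α, β, δ, ε, ζ }  = { α, δ, ε, ζ } ∪ { α, β, δ }
  { β, γ, δ, ε, ζ }  = { β, γ, δ } ∪ { γ, ε, ζ }
  — 23 sets.
Step 3: +10 →
  { α }  = ᶜ of { β, γ, δ, ε, ζ }
  { γ }  = ᶜ of { α, β, δ, ε, ζ }
  { δ }  = ᶜ of { α, β, γ, ε, ζ }
  { ε }  = ᶜ of { α, β, γ, δ, ζ }
  { ζ }  = ᶜ of { α, β, γ, δ, ε }
  { α, δ }  = ᶜ of { β, γ, ε, ζ }
  { α, ε }  = ᶜ of { β, γ, δ, ζ }
  { γ, ζ }  = ᶜ of { α, β, δ, ε }
  { ε, ζ }  = ᶜ of { α, β, γ, δ }
  { α, β, ε, ζ }  = { β } ∪ { α, ε, ζ }
  — 33 sets.
Step 4 adds 29:
  { α, β }  = { α } ∪ { β }
  { α, γ }  = { α } ∪ { γ }
  { α, ζ }  = { α } ∪ { ζ }
  { β, ε }  = { β } ∪ { ε }
  { β, ζ }  = { β } ∪ { ζ }
  { γ, δ }  = ᶜ of { α, β, ε, ζ }
  { γ, ε }  = { ε } ∪ { γ }
  { δ, ε }  = { ε } ∪ { δ }
  { δ, ζ }  = { ζ } ∪ { δ }
  { α, β, γ }  = { α } ∪ { β, γ }
  { α, β, ε }  = { β } ∪ { α, ε }
  { α, γ, δ }  = { γ } ∪ { α, δ }
  { α, γ, ε }  = { γ } ∪ { α, ε }
  { α, γ, ζ }  = { α } ∪ { γ, ζ }
  { α, δ, ζ }  = { ζ } ∪ { α, δ }
  { β, γ, ε }  = { ε } ∪ { β, γ }
  { β, δ, ε }  = { ε } ∪ { β, δ }
  { β, δ, ζ }  = { ζ } ∪ { β, δ }
  { β, ε, ζ }  = { ε, ζ } ∪ { β }
  { γ, δ, ζ }  = { γ, ζ } ∪ { δ }
  { δ, ε, ζ }  = { ε, ζ } ∪ { δ }
  { α, β, γ, ε }  = { β, γ } ∪ { α, ε }
  { α, β, γ, ζ }  = { α } ∪ { β, γ, ζ }
  { α, β, δ, ζ }  = { ζ } ∪ { α, β, δ }
  { α, γ, δ, ε }  = { α, δ, ε } ∪ { γ }
  { α, γ, δ, ζ }  = { α, δ } ∪ { γ, ζ }
  { β, γ, δ, ε }  = { ε } ∪ { β, γ, δ }
  { β, δ, ε, ζ }  = { ε, ζ } ∪ { β, δ }
  { γ, δ, ε, ζ }  = { γ, ε, ζ } ∪ { δ }
  — 62 sets.
Step 5: 2 new —
  { α, β, ζ }  = { α, ζ } ∪ { β }
  { γ, δ, ε }  = { γ, δ } ∪ { δ, ε }
  — 64 sets.
Step 6: no new sets; the family is a σ-algebra.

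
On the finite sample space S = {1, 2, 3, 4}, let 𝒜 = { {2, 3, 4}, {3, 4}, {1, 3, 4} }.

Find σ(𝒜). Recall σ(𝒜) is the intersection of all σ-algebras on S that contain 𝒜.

σ(𝒜) = { {}, {1}, {2}, {1, 2}, {3, 4}, {1, 3, 4}, {2, 3, 4}, S }

Trace:
Initial family (5 sets): { {}, {3, 4}, {1, 3, 4}, {2, 3, 4}, S }.
Pass 1 adds 3:
  {1}  = ᶜ of {2, 3, 4}
  {2}  = ᶜ of {1, 3, 4}
  {1, 2}  = ᶜ of {3, 4}
  (now 8)
Pass 2: stable.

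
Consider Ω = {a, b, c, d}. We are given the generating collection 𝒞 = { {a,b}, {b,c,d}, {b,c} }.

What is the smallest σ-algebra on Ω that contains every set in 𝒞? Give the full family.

Start: 𝒞 ∪ {∅, Ω} = { {}, {a,b}, {b,c}, {b,c,d}, Ω }.
Step 1 (4 new):
  {a}  = Ω∖{b,c,d}
  {a,d}  = Ω∖{b,c}
  {c,d}  = Ω∖{a,b}
  {a,b,c}  = {b,c} ∪ {a,b}
  [9 total]
Step 2: 3 new —
  {d}  = Ω∖{a,b,c}
  {a,b,d}  = {a,b} ∪ {a,d}
  {a,c,d}  = {c,d} ∪ {a,d}
  [12 total]
Step 3: +2 →
  {b}  = Ω∖{a,c,d}
  {c}  = Ω∖{a,b,d}
  [14 total]
Step 4 (2 new):
  {a,c}  = {c} ∪ {a}
  {b,d}  = {d} ∪ {b}
  [16 total]
Step 5: no new sets; the family is a σ-algebra.

σ(𝒞) = { {}, {a}, {b}, {c}, {d}, {a,b}, {a,c}, {a,d}, {b,c}, {b,d}, {c,d}, {a,b,c}, {a,b,d}, {a,c,d}, {b,c,d}, Ω }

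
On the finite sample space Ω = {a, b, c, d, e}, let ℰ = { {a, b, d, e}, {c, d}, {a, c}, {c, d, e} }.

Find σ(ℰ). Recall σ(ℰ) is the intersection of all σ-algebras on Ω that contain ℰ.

Answer: σ(ℰ) = { ∅, {a}, {b}, {c}, {d}, {e}, {a, b}, {a, c}, {a, d}, {a, e}, {b, c}, {b, d}, {b, e}, {c, d}, {c, e}, {d, e}, {a, b, c}, {a, b, d}, {a, b, e}, {a, c, d}, {a, c, e}, {a, d, e}, {b, c, d}, {b, c, e}, {b, d, e}, {c, d, e}, {a, b, c, d}, {a, b, c, e}, {a, b, d, e}, {a, c, d, e}, {b, c, d, e}, Ω }

Derivation:
Take S₀ = ℰ ∪ {∅, Ω} = { ∅, {a, c}, {c, d}, {c, d, e}, {a, b, d, e}, Ω }.
Round 1 (6 new):
  {c}  = ᶜ of {a, b, d, e}
  {a, b}  = ᶜ of {c, d, e}
  {a, b, e}  = ᶜ of {c, d}
  {a, c, d}  = {c, d} ∪ {a, c}
  {b, d, e}  = ᶜ of {a, c}
  {a, c, d, e}  = {c, d, e} ∪ {a, c}
  |family| = 12
Round 2 (6 new):
  {b}  = ᶜ of {a, c, d, e}
  {b, e}  = ᶜ of {a, c, d}
  {a, b, c}  = {a, b} ∪ {c}
  {a, b, c, d}  = {c, d} ∪ {a, b}
  {a, b, c, e}  = {c} ∪ {a, b, e}
  {b, c, d, e}  = {c, d, e} ∪ {b, d, e}
  |family| = 18
Round 3: +7 →
  {a}  = ᶜ of {b, c, d, e}
  {d}  = ᶜ of {a, b, c, e}
  {e}  = ᶜ of {a, b, c, d}
  {b, c}  = {c} ∪ {b}
  {d, e}  = ᶜ of {a, b, c}
  {b, c, d}  = {c, d} ∪ {b}
  {b, c, e}  = {c} ∪ {b, e}
  |family| = 25
Round 4. New:
  {a, d}  = ᶜ of {b, c, e}
  {a, e}  = ᶜ of {b, c, d}
  {b, d}  = {b} ∪ {d}
  {c, e}  = {e} ∪ {c}
  {a, b, d}  = {a, b} ∪ {d}
  {a, c, e}  = {e} ∪ {a, c}
  {a, d, e}  = ᶜ of {b, c}
  |family| = 32
Round 5: no new sets; the family is a σ-algebra.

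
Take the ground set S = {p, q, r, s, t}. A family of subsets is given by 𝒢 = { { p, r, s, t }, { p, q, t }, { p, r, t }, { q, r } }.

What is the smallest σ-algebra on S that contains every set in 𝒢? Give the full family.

Start: 𝒢 ∪ {∅, S} = { {  }, { q, r }, { p, q, t }, { p, r, t }, { p, r, s, t }, S }.
Iteration 1 adds 5:
  { q }  = ᶜ of { p, r, s, t }
  { q, s }  = ᶜ of { p, r, t }
  { r, s }  = ᶜ of { p, q, t }
  { p, s, t }  = ᶜ of { q, r }
  { p, q, r, t }  = { p, q, t } ∪ { q, r }
  — 11 sets.
Iteration 2: 3 new —
  { s }  = ᶜ of { p, q, r, t }
  { q, r, s }  = { r, s } ∪ { q }
  { p, q, s, t }  = { p, s, t } ∪ { q }
  — 14 sets.
Iteration 3: +2 →
  { r }  = ᶜ of { p, q, s, t }
  { p, t }  = ᶜ of { q, r, s }
  — 16 sets.
Iteration 4: closed — nothing new.

σ(𝒢) = { {  }, { q }, { r }, { s }, { p, t }, { q, r }, { q, s }, { r, s }, { p, q, t }, { p, r, t }, { p, s, t }, { q, r, s }, { p, q, r, t }, { p, q, s, t }, { p, r, s, t }, S }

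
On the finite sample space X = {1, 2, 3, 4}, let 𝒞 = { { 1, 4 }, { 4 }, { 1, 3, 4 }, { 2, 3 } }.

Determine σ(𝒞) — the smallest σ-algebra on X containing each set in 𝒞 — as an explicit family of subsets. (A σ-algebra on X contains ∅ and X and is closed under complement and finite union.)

|σ(𝒞)| = 16.  σ(𝒞) = { ∅, { 1 }, { 2 }, { 3 }, { 4 }, { 1, 2 }, { 1, 3 }, { 1, 4 }, { 2, 3 }, { 2, 4 }, { 3, 4 }, { 1, 2, 3 }, { 1, 2, 4 }, { 1, 3, 4 }, { 2, 3, 4 }, X }

Trace:
Seed the family with 𝒞 together with ∅ and X: { ∅, { 4 }, { 1, 4 }, { 2, 3 }, { 1, 3, 4 }, X }.
Iteration 1 adds 3:
  { 2 }  = ᶜ of { 1, 3, 4 }
  { 1, 2, 3 }  = ᶜ of { 4 }
  { 2, 3, 4 }  = { 2, 3 } ∪ { 4 }
  |family| = 9
Iteration 2: +3 →
  { 1 }  = ᶜ of { 2, 3, 4 }
  { 2, 4 }  = { 2 } ∪ { 4 }
  { 1, 2, 4 }  = { 2 } ∪ { 1, 4 }
  |family| = 12
Iteration 3: 3 new —
  { 3 }  = ᶜ of { 1, 2, 4 }
  { 1, 2 }  = { 2 } ∪ { 1 }
  { 1, 3 }  = ᶜ of { 2, 4 }
  |family| = 15
Iteration 4: +1 →
  { 3, 4 }  = ᶜ of { 1, 2 }
  |family| = 16
Iteration 5: closed — nothing new.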